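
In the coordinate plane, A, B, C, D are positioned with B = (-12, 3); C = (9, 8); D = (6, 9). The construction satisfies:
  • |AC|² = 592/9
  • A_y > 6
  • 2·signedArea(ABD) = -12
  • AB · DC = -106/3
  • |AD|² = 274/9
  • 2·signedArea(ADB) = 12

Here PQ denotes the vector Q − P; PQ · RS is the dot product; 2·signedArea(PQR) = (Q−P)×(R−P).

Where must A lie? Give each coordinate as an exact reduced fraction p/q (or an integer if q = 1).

A = (1, 20/3)

1. A_x = 1  [2·signedArea(ADB) = 12 ∩ AB · DC = -106/3]
2. A_y = 20/3  [2·signedArea(ADB) = 12 ∩ AB · DC = -106/3]
   → A = (1, 20/3)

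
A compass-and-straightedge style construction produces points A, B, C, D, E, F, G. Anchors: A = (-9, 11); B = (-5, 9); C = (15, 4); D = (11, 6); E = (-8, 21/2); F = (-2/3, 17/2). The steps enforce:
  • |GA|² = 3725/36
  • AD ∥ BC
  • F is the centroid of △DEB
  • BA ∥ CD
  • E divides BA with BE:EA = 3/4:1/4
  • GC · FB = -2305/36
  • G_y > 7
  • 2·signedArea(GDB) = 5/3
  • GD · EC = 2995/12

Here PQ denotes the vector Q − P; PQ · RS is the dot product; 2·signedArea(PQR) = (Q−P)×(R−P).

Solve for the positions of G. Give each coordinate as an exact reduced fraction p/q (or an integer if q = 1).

1. G_x = 2/3  [GD · EC = 2995/12 ∩ 2·signedArea(GDB) = 5/3]
2. G_y = 47/6  [GD · EC = 2995/12 ∩ 2·signedArea(GDB) = 5/3]
   → G = (2/3, 47/6)

G = (2/3, 47/6)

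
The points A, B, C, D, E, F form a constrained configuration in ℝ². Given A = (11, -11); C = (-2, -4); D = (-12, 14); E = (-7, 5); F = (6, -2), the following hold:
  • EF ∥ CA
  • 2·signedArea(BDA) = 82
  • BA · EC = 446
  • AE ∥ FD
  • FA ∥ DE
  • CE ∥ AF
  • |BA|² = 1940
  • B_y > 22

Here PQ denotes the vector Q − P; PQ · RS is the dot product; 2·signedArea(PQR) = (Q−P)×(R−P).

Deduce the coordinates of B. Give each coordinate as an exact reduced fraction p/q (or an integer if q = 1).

1. B_x = -17  [2·signedArea(BDA) = 82 ∩ BA · EC = 446]
2. B_y = 23  [2·signedArea(BDA) = 82 ∩ BA · EC = 446]
   → B = (-17, 23)

B = (-17, 23)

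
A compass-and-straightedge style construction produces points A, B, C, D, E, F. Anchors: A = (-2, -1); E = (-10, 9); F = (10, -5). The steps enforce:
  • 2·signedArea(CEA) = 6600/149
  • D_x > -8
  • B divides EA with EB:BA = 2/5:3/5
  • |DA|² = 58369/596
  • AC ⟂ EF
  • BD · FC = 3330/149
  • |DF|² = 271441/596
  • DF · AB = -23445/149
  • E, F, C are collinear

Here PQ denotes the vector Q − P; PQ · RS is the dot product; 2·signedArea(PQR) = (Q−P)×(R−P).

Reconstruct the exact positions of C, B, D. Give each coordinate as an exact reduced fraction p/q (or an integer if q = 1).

B = (-34/5, 5)
C = (10/149, 291/149)
D = (-1115/149, 2157/298)

1. C_x = 10/149  [E, F, C are collinear ∩ AC ⟂ EF]
2. C_y = 291/149  [E, F, C are collinear ∩ AC ⟂ EF]
   → C = (10/149, 291/149)
3. B_x = -34/5  [B divides EA with EB:BA = 2/5:3/5]
4. B_y = 5  [B divides EA with EB:BA = 2/5:3/5]
   → B = (-34/5, 5)
5. D_x = -1115/149  [DF · AB = -23445/149 ∩ BD · FC = 3330/149]
6. D_y = 2157/298  [DF · AB = -23445/149 ∩ BD · FC = 3330/149]
   → D = (-1115/149, 2157/298)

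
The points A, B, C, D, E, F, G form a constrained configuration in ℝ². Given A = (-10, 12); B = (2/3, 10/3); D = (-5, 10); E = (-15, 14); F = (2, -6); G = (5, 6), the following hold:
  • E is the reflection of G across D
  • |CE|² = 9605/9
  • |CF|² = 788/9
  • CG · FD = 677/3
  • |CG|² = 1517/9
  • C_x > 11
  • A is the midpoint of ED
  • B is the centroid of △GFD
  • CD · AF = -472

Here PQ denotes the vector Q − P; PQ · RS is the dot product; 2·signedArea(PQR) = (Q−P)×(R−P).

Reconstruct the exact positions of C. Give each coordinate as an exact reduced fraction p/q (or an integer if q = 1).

1. C_x = 34/3  [CD · AF = -472 ∩ CG · FD = 677/3]
2. C_y = -16/3  [CD · AF = -472 ∩ CG · FD = 677/3]
   → C = (34/3, -16/3)

C = (34/3, -16/3)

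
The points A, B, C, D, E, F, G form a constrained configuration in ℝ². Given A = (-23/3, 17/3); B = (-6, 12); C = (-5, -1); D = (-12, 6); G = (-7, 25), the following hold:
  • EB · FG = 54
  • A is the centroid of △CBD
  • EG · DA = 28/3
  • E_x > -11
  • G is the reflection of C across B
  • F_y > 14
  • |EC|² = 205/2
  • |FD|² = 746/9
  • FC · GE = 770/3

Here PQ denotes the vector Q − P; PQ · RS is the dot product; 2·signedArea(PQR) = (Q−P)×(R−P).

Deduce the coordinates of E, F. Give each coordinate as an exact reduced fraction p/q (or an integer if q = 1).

E = (-21/2, 15/2)
F = (-25/3, 43/3)

1. E_x = -21/2  [line -13/3·x + 1/3·y + -48 = 0 ∩ |EC|² = 205/2]
2. E_y = 15/2  [line -13/3·x + 1/3·y + -48 = 0 ∩ |EC|² = 205/2]
   → E = (-21/2, 15/2)
3. F_x = -25/3  [FC · GE = 770/3 ∩ EB · FG = 54]
4. F_y = 43/3  [FC · GE = 770/3 ∩ EB · FG = 54]
   → F = (-25/3, 43/3)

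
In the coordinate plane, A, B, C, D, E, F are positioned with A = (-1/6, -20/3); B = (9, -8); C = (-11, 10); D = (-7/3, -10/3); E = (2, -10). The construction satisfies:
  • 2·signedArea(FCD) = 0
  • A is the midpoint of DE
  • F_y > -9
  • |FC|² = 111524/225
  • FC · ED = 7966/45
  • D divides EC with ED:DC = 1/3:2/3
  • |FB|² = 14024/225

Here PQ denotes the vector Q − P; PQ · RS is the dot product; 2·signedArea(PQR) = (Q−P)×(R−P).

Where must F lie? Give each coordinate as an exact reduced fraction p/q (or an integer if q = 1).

1. F_x = 17/15  [2·signedArea(FCD) = 0 ∩ FC · ED = 7966/45]
2. F_y = -26/3  [2·signedArea(FCD) = 0 ∩ FC · ED = 7966/45]
   → F = (17/15, -26/3)

F = (17/15, -26/3)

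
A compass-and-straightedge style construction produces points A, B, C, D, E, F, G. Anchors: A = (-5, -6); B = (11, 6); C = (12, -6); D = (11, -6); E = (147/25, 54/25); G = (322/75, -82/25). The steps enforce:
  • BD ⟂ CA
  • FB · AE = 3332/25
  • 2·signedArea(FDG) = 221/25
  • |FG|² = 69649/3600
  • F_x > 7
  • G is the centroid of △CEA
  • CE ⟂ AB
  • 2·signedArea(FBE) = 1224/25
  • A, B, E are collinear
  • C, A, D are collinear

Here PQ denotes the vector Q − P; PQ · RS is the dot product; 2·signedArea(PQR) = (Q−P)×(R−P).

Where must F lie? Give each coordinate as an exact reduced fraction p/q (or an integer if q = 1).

1. F_x = 31/4  [2·signedArea(FBE) = 1224/25 ∩ FB · AE = 3332/25]
2. F_y = -6  [2·signedArea(FBE) = 1224/25 ∩ FB · AE = 3332/25]
   → F = (31/4, -6)

F = (31/4, -6)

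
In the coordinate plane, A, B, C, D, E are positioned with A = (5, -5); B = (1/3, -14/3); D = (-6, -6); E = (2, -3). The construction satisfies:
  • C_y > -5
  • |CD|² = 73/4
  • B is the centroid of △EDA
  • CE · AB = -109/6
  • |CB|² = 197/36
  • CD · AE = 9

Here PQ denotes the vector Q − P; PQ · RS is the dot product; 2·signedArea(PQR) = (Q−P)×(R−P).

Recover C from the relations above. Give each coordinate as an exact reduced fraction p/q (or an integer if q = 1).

1. C_x = -2  [CD · AE = 9 ∩ CE · AB = -109/6]
2. C_y = -9/2  [CD · AE = 9 ∩ CE · AB = -109/6]
   → C = (-2, -9/2)

C = (-2, -9/2)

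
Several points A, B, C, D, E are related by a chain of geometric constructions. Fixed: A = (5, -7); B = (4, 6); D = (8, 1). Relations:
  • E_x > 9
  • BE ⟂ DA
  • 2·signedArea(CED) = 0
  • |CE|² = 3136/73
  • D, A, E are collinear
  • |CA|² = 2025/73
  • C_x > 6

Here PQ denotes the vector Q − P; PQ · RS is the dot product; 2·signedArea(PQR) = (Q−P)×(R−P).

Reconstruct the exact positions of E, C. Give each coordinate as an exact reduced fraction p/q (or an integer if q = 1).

1. E_x = 668/73  [D, A, E are collinear ∩ BE ⟂ DA]
2. E_y = 297/73  [D, A, E are collinear ∩ BE ⟂ DA]
   → E = (668/73, 297/73)
3. C_x = 500/73  [line 224/73·x + -84/73·y + -1708/73 = 0 ∩ |CA|² = 2025/73]
4. C_y = -151/73  [line 224/73·x + -84/73·y + -1708/73 = 0 ∩ |CA|² = 2025/73]
   → C = (500/73, -151/73)

C = (500/73, -151/73)
E = (668/73, 297/73)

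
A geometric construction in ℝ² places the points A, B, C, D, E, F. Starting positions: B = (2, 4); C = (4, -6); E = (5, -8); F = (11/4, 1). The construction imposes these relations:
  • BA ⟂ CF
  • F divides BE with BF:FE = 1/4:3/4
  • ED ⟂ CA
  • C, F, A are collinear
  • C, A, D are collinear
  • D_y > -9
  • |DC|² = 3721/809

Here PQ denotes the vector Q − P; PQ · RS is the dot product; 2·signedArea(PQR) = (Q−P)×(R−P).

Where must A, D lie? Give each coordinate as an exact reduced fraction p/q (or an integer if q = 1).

A = (1786/809, 3266/809)
D = (3541/809, -6562/809)

1. A_x = 1786/809  [C, F, A are collinear ∩ BA ⟂ CF]
2. A_y = 3266/809  [C, F, A are collinear ∩ BA ⟂ CF]
   → A = (1786/809, 3266/809)
3. D_x = 3541/809  [C, A, D are collinear ∩ ED ⟂ CA]
4. D_y = -6562/809  [C, A, D are collinear ∩ ED ⟂ CA]
   → D = (3541/809, -6562/809)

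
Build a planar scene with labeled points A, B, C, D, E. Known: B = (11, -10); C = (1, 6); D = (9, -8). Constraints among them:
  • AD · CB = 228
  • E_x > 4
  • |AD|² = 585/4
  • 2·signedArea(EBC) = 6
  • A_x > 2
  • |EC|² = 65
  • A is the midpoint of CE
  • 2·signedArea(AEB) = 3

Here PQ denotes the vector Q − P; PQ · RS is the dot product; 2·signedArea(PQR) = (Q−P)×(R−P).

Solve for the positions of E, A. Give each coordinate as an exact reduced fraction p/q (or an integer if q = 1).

1. E_x = 5  [line -16·x + -10·y + 70 = 0 ∩ |EC|² = 65]
2. E_y = -1  [line -16·x + -10·y + 70 = 0 ∩ |EC|² = 65]
   → E = (5, -1)
3. A_x = 3  [A is the midpoint of CE]
4. A_y = 5/2  [A is the midpoint of CE]
   → A = (3, 5/2)

A = (3, 5/2)
E = (5, -1)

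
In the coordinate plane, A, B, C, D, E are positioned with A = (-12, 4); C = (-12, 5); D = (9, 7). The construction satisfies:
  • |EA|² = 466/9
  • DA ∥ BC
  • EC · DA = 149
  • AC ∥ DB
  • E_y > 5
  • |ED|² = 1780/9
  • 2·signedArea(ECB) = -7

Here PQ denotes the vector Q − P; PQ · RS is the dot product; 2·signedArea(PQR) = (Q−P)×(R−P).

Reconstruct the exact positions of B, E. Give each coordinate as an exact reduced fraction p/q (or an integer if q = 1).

1. B_x = 9  [DA ∥ BC ∩ AC ∥ DB]
2. B_y = 8  [DA ∥ BC ∩ AC ∥ DB]
   → B = (9, 8)
3. E_x = -5  [2·signedArea(ECB) = -7 ∩ EC · DA = 149]
4. E_y = 17/3  [2·signedArea(ECB) = -7 ∩ EC · DA = 149]
   → E = (-5, 17/3)

B = (9, 8)
E = (-5, 17/3)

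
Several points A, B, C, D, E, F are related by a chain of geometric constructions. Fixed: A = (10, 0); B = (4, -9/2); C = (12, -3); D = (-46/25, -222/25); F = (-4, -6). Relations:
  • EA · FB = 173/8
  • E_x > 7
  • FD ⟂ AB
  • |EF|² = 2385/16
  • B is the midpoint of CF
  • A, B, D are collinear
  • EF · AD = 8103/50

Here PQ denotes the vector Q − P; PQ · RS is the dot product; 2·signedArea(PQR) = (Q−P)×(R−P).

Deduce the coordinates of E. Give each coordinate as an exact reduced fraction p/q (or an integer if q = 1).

E = (8, -15/4)

1. E_x = 8  [EF · AD = 8103/50 ∩ EA · FB = 173/8]
2. E_y = -15/4  [EF · AD = 8103/50 ∩ EA · FB = 173/8]
   → E = (8, -15/4)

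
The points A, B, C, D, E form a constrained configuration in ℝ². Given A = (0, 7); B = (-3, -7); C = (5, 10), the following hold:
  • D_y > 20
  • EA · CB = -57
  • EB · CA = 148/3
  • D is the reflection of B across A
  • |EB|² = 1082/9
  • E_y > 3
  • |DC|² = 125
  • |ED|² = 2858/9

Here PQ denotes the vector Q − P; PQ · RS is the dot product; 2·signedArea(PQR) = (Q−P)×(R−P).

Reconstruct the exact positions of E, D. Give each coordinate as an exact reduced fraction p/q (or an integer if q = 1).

D = (3, 21)
E = (2/3, 10/3)

1. E_x = 2/3  [EB · CA = 148/3 ∩ EA · CB = -57]
2. E_y = 10/3  [EB · CA = 148/3 ∩ EA · CB = -57]
   → E = (2/3, 10/3)
3. D_x = 3  [D is the reflection of B across A]
4. D_y = 21  [D is the reflection of B across A]
   → D = (3, 21)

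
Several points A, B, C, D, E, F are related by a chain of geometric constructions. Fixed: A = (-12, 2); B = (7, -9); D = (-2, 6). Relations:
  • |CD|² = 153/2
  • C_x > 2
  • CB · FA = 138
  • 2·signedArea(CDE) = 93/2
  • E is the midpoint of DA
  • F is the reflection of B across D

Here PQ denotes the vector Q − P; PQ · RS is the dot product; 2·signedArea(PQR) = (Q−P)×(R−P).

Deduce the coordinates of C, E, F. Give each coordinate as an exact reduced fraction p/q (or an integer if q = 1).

C = (5/2, -3/2)
E = (-7, 4)
F = (-11, 21)

1. E_x = -7  [E is the midpoint of DA]
2. E_y = 4  [E is the midpoint of DA]
   → E = (-7, 4)
3. F_x = -11  [F is the reflection of B across D]
4. F_y = 21  [F is the reflection of B across D]
   → F = (-11, 21)
5. C_x = 5/2  [CB · FA = 138 ∩ 2·signedArea(CDE) = 93/2]
6. C_y = -3/2  [CB · FA = 138 ∩ 2·signedArea(CDE) = 93/2]
   → C = (5/2, -3/2)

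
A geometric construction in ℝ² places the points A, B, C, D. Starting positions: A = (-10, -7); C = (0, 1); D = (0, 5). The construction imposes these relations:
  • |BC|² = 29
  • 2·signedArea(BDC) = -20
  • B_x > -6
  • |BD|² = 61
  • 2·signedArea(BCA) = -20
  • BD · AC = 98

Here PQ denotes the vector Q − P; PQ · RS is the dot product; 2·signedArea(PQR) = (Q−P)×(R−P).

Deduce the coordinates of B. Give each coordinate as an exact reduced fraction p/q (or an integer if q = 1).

1. B_x = -5  [2·signedArea(BCA) = -20 ∩ 2·signedArea(BDC) = -20]
2. B_y = -1  [2·signedArea(BCA) = -20 ∩ 2·signedArea(BDC) = -20]
   → B = (-5, -1)

B = (-5, -1)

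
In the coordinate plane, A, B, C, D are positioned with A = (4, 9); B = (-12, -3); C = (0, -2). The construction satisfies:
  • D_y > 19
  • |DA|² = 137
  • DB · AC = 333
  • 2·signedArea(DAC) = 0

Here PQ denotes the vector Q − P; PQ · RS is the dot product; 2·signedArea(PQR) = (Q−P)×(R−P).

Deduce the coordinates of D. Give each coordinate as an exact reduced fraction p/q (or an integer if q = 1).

D = (8, 20)

1. D_x = 8  [2·signedArea(DAC) = 0 ∩ DB · AC = 333]
2. D_y = 20  [2·signedArea(DAC) = 0 ∩ DB · AC = 333]
   → D = (8, 20)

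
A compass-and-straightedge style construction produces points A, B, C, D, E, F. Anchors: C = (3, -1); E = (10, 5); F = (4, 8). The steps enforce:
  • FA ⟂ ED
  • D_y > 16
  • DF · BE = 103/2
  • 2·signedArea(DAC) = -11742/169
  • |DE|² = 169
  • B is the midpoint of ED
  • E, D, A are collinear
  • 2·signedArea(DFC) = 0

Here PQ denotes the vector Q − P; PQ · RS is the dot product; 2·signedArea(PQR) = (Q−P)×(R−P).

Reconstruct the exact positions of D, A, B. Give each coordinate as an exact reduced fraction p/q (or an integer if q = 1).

1. D_x = 5  [line 9·x + -1·y + -28 = 0 ∩ |DE|² = 169]
2. D_y = 17  [line 9·x + -1·y + -28 = 0 ∩ |DE|² = 169]
   → D = (5, 17)
3. A_x = 1360/169  [E, D, A are collinear ∩ FA ⟂ ED]
4. A_y = 1637/169  [E, D, A are collinear ∩ FA ⟂ ED]
   → A = (1360/169, 1637/169)
5. B_x = 15/2  [B is the midpoint of ED]
6. B_y = 11  [B is the midpoint of ED]
   → B = (15/2, 11)

A = (1360/169, 1637/169)
B = (15/2, 11)
D = (5, 17)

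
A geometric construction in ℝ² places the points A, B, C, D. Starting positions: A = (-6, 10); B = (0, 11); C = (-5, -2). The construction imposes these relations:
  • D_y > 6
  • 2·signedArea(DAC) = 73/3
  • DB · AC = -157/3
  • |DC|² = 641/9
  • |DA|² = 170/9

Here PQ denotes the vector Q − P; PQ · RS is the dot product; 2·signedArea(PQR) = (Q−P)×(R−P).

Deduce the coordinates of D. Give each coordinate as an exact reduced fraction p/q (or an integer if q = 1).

D = (-11/3, 19/3)

1. D_x = -11/3  [2·signedArea(DAC) = 73/3 ∩ DB · AC = -157/3]
2. D_y = 19/3  [2·signedArea(DAC) = 73/3 ∩ DB · AC = -157/3]
   → D = (-11/3, 19/3)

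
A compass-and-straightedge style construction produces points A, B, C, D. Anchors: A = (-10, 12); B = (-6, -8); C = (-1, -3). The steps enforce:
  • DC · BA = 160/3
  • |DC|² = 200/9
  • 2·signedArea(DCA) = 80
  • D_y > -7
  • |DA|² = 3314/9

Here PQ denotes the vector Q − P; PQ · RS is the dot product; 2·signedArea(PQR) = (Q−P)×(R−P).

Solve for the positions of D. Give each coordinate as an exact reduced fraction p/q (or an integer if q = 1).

1. D_x = -13/3  [2·signedArea(DCA) = 80 ∩ DC · BA = 160/3]
2. D_y = -19/3  [2·signedArea(DCA) = 80 ∩ DC · BA = 160/3]
   → D = (-13/3, -19/3)

D = (-13/3, -19/3)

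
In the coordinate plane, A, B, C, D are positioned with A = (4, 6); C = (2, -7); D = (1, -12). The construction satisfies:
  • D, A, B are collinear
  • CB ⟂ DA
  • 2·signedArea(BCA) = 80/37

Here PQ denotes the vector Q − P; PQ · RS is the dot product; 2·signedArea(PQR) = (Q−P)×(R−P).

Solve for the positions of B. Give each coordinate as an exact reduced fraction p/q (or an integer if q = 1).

B = (68/37, -258/37)

1. B_x = 68/37  [D, A, B are collinear ∩ CB ⟂ DA]
2. B_y = -258/37  [D, A, B are collinear ∩ CB ⟂ DA]
   → B = (68/37, -258/37)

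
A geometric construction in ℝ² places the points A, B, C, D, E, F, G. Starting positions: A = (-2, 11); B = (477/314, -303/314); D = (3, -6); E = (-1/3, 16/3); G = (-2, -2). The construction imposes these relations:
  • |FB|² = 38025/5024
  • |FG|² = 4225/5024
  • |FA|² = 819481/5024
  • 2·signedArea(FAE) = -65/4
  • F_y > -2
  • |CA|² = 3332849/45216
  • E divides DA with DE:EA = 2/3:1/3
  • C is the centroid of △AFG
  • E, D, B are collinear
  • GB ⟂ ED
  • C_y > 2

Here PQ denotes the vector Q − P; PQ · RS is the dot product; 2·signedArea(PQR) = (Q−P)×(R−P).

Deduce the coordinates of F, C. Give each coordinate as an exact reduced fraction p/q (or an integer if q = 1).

C = (-6431/3768, 3039/1256)
F = (-1407/1256, -2187/1256)

1. F_x = -1407/1256  [line 17/3·x + 5/3·y + 37/4 = 0 ∩ |FG|² = 4225/5024]
2. F_y = -2187/1256  [line 17/3·x + 5/3·y + 37/4 = 0 ∩ |FG|² = 4225/5024]
   → F = (-1407/1256, -2187/1256)
3. C_x = -6431/3768  [C is the centroid of △AFG]
4. C_y = 3039/1256  [C is the centroid of △AFG]
   → C = (-6431/3768, 3039/1256)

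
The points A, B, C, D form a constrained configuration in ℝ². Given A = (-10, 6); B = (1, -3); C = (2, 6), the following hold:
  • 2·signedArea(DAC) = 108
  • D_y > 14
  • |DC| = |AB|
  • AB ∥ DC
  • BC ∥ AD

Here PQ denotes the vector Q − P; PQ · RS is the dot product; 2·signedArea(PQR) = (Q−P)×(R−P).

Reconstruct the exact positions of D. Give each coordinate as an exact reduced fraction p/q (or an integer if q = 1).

1. D_x = -9  [AB ∥ DC ∩ BC ∥ AD]
2. D_y = 15  [AB ∥ DC ∩ BC ∥ AD]
   → D = (-9, 15)

D = (-9, 15)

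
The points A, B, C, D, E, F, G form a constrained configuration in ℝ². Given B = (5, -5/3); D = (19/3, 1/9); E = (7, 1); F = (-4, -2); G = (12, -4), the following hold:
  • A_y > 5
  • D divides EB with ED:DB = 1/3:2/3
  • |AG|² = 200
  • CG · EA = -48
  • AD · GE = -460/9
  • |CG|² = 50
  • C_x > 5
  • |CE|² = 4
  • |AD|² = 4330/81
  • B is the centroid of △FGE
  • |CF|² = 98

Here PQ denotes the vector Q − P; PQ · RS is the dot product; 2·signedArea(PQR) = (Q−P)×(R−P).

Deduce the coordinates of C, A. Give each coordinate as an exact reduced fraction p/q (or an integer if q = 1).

A = (2, 6)
C = (29/5, -3/5)

1. A_x = 2  [line 5·x + -5·y + 20 = 0 ∩ |AG|² = 200]
2. A_y = 6  [line 5·x + -5·y + 20 = 0 ∩ |AG|² = 200]
   → A = (2, 6)
3. C_x = 29/5  [line 5·x + -5·y + -32 = 0 ∩ |CF|² = 98]
4. C_y = -3/5  [line 5·x + -5·y + -32 = 0 ∩ |CF|² = 98]
   → C = (29/5, -3/5)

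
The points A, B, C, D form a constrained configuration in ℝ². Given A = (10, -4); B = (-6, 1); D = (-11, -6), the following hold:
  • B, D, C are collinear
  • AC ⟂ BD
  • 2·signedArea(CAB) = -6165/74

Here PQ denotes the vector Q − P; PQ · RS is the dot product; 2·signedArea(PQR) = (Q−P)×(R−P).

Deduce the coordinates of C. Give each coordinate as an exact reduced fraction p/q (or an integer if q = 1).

C = (-219/74, 389/74)

1. C_x = -219/74  [B, D, C are collinear ∩ AC ⟂ BD]
2. C_y = 389/74  [B, D, C are collinear ∩ AC ⟂ BD]
   → C = (-219/74, 389/74)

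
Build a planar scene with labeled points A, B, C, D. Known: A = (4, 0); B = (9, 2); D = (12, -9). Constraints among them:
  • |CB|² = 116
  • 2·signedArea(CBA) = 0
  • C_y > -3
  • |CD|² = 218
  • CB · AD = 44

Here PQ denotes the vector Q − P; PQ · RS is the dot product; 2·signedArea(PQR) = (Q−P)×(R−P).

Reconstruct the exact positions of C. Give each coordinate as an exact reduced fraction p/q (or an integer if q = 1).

1. C_x = -1  [2·signedArea(CBA) = 0 ∩ CB · AD = 44]
2. C_y = -2  [2·signedArea(CBA) = 0 ∩ CB · AD = 44]
   → C = (-1, -2)

C = (-1, -2)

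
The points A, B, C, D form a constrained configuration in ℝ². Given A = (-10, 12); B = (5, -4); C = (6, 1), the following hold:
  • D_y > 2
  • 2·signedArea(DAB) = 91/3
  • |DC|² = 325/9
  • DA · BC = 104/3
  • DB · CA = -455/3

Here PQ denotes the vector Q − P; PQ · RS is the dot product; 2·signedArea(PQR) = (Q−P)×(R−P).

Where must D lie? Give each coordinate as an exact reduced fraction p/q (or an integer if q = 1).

D = (1/3, 3)

1. D_x = 1/3  [DA · BC = 104/3 ∩ 2·signedArea(DAB) = 91/3]
2. D_y = 3  [DA · BC = 104/3 ∩ 2·signedArea(DAB) = 91/3]
   → D = (1/3, 3)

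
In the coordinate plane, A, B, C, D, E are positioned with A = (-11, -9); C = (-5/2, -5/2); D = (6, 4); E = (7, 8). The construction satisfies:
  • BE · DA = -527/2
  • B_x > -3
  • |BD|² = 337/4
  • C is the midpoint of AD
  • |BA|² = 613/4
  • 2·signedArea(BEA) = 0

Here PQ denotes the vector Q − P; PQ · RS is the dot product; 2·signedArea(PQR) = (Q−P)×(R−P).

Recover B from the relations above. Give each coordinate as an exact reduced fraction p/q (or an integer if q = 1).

B = (-2, -1/2)

1. B_x = -2  [2·signedArea(BEA) = 0 ∩ BE · DA = -527/2]
2. B_y = -1/2  [2·signedArea(BEA) = 0 ∩ BE · DA = -527/2]
   → B = (-2, -1/2)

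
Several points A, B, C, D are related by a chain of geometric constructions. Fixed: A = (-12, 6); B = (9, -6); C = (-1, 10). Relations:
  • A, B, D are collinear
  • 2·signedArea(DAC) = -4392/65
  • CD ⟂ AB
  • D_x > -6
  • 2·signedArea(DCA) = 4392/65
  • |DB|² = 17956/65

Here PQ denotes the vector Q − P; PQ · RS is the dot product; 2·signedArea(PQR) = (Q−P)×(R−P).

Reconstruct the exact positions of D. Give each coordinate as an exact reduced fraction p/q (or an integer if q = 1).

D = (-353/65, 146/65)

1. D_x = -353/65  [A, B, D are collinear ∩ CD ⟂ AB]
2. D_y = 146/65  [A, B, D are collinear ∩ CD ⟂ AB]
   → D = (-353/65, 146/65)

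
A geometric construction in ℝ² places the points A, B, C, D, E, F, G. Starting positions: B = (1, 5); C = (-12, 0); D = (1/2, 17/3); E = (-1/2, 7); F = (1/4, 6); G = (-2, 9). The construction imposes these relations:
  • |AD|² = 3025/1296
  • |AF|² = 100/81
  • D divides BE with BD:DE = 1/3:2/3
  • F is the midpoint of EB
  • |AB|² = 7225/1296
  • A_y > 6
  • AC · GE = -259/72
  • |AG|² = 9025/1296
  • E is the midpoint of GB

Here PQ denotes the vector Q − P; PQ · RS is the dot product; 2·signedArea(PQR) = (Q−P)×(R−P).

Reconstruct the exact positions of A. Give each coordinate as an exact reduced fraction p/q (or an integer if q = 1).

A = (-5/12, 62/9)

1. A_x = -5/12  [line -3/2·x + 2·y + -1037/72 = 0 ∩ |AB|² = 7225/1296]
2. A_y = 62/9  [line -3/2·x + 2·y + -1037/72 = 0 ∩ |AB|² = 7225/1296]
   → A = (-5/12, 62/9)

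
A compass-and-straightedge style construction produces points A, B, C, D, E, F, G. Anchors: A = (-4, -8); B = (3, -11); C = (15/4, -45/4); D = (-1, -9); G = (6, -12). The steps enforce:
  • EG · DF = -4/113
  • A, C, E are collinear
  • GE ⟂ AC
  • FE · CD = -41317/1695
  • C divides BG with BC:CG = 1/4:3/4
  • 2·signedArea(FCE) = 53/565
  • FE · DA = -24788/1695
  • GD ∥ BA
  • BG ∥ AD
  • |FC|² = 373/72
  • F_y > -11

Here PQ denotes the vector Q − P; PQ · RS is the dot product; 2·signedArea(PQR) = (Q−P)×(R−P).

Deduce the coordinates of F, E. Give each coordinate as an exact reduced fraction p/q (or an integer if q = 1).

E = (3351/565, -6873/565)
F = (5/3, -31/3)

1. E_x = 3351/565  [A, C, E are collinear ∩ GE ⟂ AC]
2. E_y = -6873/565  [A, C, E are collinear ∩ GE ⟂ AC]
   → E = (3351/565, -6873/565)
3. F_x = 5/3  [FE · CD = -41317/1695 ∩ 2·signedArea(FCE) = 53/565]
4. F_y = -31/3  [FE · CD = -41317/1695 ∩ 2·signedArea(FCE) = 53/565]
   → F = (5/3, -31/3)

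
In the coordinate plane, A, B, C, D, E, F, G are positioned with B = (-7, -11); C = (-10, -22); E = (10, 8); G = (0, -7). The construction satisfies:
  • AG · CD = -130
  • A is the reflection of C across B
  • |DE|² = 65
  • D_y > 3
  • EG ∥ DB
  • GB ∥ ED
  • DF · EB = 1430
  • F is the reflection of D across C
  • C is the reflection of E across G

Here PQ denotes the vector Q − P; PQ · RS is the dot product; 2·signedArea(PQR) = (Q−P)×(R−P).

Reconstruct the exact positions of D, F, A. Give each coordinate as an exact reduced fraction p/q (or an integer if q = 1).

A = (-4, 0)
D = (3, 4)
F = (-23, -48)

1. D_x = 3  [EG ∥ DB ∩ GB ∥ ED]
2. D_y = 4  [EG ∥ DB ∩ GB ∥ ED]
   → D = (3, 4)
3. F_x = -23  [F is the reflection of D across C]
4. F_y = -48  [F is the reflection of D across C]
   → F = (-23, -48)
5. A_x = -4  [A is the reflection of C across B]
6. A_y = 0  [A is the reflection of C across B]
   → A = (-4, 0)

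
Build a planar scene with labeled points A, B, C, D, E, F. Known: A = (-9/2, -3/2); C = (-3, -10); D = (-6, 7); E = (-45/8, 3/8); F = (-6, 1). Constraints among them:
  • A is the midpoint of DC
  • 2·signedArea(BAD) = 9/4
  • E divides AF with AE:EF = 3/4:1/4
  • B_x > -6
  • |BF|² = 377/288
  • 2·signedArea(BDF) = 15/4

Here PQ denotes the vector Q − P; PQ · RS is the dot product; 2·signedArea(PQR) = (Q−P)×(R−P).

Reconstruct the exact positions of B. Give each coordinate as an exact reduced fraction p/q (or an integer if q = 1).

1. B_x = -43/8  [2·signedArea(BAD) = 9/4 ∩ 2·signedArea(BDF) = 15/4]
2. B_y = 47/24  [2·signedArea(BAD) = 9/4 ∩ 2·signedArea(BDF) = 15/4]
   → B = (-43/8, 47/24)

B = (-43/8, 47/24)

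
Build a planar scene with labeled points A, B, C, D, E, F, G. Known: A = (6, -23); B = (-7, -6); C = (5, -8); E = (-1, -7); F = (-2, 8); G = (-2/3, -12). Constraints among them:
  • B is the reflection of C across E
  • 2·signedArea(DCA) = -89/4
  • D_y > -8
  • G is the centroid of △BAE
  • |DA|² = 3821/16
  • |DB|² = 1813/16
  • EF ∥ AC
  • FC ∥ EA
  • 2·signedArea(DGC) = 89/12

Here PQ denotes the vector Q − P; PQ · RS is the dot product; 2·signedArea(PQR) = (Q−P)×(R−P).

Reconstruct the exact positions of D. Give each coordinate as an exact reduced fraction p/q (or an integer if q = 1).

1. D_x = 7/2  [2·signedArea(DGC) = 89/12 ∩ 2·signedArea(DCA) = -89/4]
2. D_y = -31/4  [2·signedArea(DGC) = 89/12 ∩ 2·signedArea(DCA) = -89/4]
   → D = (7/2, -31/4)

D = (7/2, -31/4)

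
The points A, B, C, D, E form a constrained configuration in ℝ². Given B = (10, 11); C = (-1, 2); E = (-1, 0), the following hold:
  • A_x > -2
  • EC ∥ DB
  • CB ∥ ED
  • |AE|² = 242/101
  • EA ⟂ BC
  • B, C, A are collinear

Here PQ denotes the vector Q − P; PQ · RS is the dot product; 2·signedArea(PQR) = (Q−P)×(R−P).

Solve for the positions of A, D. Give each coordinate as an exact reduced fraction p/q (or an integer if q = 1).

A = (-200/101, 121/101)
D = (10, 9)

1. A_x = -200/101  [B, C, A are collinear ∩ EA ⟂ BC]
2. A_y = 121/101  [B, C, A are collinear ∩ EA ⟂ BC]
   → A = (-200/101, 121/101)
3. D_x = 10  [EC ∥ DB ∩ CB ∥ ED]
4. D_y = 9  [EC ∥ DB ∩ CB ∥ ED]
   → D = (10, 9)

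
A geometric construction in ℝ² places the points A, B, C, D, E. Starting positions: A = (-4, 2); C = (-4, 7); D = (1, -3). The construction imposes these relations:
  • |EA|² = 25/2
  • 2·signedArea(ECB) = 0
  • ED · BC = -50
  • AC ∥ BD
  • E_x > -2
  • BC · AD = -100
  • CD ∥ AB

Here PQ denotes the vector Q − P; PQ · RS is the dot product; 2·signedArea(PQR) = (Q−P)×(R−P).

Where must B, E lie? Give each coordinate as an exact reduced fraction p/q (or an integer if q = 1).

1. B_x = 1  [AC ∥ BD ∩ CD ∥ AB]
2. B_y = -8  [AC ∥ BD ∩ CD ∥ AB]
   → B = (1, -8)
3. E_x = -3/2  [2·signedArea(ECB) = 0 ∩ ED · BC = -50]
4. E_y = -1/2  [2·signedArea(ECB) = 0 ∩ ED · BC = -50]
   → E = (-3/2, -1/2)

B = (1, -8)
E = (-3/2, -1/2)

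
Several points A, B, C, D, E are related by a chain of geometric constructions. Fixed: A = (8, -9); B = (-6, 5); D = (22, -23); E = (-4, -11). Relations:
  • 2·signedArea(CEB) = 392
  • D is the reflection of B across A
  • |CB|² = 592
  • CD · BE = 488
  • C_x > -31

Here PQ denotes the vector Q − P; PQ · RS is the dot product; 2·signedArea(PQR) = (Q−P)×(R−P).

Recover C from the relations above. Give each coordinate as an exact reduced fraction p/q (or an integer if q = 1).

1. C_x = -30  [CD · BE = 488 ∩ 2·signedArea(CEB) = 392]
2. C_y = 1  [CD · BE = 488 ∩ 2·signedArea(CEB) = 392]
   → C = (-30, 1)

C = (-30, 1)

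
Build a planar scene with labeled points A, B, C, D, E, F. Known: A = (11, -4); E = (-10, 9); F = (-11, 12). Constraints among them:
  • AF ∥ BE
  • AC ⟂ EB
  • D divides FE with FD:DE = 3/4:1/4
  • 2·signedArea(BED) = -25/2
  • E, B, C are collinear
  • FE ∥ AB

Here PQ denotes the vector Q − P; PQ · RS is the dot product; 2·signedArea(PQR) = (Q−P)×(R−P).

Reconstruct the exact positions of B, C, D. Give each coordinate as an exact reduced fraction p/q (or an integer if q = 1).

B = (12, -7)
C = (367/37, -203/37)
D = (-41/4, 39/4)

1. B_x = 12  [AF ∥ BE ∩ FE ∥ AB]
2. B_y = -7  [AF ∥ BE ∩ FE ∥ AB]
   → B = (12, -7)
3. C_x = 367/37  [E, B, C are collinear ∩ AC ⟂ EB]
4. C_y = -203/37  [E, B, C are collinear ∩ AC ⟂ EB]
   → C = (367/37, -203/37)
5. D_x = -41/4  [D divides FE with FD:DE = 3/4:1/4]
6. D_y = 39/4  [D divides FE with FD:DE = 3/4:1/4]
   → D = (-41/4, 39/4)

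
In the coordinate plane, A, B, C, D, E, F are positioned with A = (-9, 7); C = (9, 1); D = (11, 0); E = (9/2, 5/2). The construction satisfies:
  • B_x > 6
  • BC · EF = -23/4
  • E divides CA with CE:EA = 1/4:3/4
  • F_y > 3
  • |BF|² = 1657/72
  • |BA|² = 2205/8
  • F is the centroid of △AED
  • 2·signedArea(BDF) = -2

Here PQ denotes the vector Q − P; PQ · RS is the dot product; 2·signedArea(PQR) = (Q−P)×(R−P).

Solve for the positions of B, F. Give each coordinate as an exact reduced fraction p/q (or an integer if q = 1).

B = (27/4, 7/4)
F = (13/6, 19/6)

1. F_x = 13/6  [F is the centroid of △AED]
2. F_y = 19/6  [F is the centroid of △AED]
   → F = (13/6, 19/6)
3. B_x = 27/4  [2·signedArea(BDF) = -2 ∩ BC · EF = -23/4]
4. B_y = 7/4  [2·signedArea(BDF) = -2 ∩ BC · EF = -23/4]
   → B = (27/4, 7/4)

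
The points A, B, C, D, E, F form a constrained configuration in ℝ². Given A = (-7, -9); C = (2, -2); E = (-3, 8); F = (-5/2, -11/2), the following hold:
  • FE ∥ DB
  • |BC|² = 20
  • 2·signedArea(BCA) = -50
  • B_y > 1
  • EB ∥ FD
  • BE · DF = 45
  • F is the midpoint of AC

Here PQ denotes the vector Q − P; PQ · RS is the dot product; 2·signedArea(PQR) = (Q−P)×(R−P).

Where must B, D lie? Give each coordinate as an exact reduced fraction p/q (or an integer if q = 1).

B = (0, 2)
D = (1/2, -23/2)

1. B_x = 0  [line 7·x + -9·y + 18 = 0 ∩ |BC|² = 20]
2. B_y = 2  [line 7·x + -9·y + 18 = 0 ∩ |BC|² = 20]
   → B = (0, 2)
3. D_x = 1/2  [FE ∥ DB ∩ EB ∥ FD]
4. D_y = -23/2  [FE ∥ DB ∩ EB ∥ FD]
   → D = (1/2, -23/2)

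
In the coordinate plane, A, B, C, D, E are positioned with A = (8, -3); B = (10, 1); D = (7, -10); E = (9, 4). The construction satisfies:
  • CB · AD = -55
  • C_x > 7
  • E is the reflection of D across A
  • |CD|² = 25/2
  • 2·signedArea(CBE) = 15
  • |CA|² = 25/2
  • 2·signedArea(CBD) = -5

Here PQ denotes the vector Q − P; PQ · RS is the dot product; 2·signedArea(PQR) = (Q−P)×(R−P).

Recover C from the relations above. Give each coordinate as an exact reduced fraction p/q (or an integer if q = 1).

C = (15/2, -13/2)

1. C_x = 15/2  [2·signedArea(CBE) = 15 ∩ 2·signedArea(CBD) = -5]
2. C_y = -13/2  [2·signedArea(CBE) = 15 ∩ 2·signedArea(CBD) = -5]
   → C = (15/2, -13/2)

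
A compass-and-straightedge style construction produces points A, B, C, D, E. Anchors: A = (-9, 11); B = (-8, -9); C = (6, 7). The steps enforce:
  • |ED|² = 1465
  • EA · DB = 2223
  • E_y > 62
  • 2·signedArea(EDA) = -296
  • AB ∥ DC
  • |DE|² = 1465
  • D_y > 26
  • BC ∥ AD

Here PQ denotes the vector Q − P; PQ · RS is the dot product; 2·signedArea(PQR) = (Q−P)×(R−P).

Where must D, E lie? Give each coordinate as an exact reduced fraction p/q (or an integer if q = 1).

1. D_x = 5  [AB ∥ DC ∩ BC ∥ AD]
2. D_y = 27  [AB ∥ DC ∩ BC ∥ AD]
   → D = (5, 27)
3. E_x = 18  [EA · DB = 2223 ∩ 2·signedArea(EDA) = -296]
4. E_y = 63  [EA · DB = 2223 ∩ 2·signedArea(EDA) = -296]
   → E = (18, 63)

D = (5, 27)
E = (18, 63)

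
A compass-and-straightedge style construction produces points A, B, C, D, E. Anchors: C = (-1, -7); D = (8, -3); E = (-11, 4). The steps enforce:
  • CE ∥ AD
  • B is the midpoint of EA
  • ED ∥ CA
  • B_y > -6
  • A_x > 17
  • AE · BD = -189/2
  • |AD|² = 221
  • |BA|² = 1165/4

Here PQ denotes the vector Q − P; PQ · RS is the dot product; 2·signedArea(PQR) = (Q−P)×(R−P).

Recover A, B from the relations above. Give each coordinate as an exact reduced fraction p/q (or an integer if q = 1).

1. A_x = 18  [CE ∥ AD ∩ ED ∥ CA]
2. A_y = -14  [CE ∥ AD ∩ ED ∥ CA]
   → A = (18, -14)
3. B_x = 7/2  [B is the midpoint of EA]
4. B_y = -5  [B is the midpoint of EA]
   → B = (7/2, -5)

A = (18, -14)
B = (7/2, -5)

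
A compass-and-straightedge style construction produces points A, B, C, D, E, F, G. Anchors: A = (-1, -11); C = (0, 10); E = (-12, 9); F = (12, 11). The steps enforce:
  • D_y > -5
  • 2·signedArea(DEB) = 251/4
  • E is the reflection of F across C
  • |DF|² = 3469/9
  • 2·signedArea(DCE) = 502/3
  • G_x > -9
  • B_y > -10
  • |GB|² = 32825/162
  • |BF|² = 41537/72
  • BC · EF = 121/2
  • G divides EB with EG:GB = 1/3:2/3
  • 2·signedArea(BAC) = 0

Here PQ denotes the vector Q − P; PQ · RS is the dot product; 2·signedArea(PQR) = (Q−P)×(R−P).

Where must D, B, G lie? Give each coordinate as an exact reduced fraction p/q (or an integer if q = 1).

1. B_x = -11/12  [2·signedArea(BAC) = 0 ∩ BC · EF = 121/2]
2. B_y = -37/4  [2·signedArea(BAC) = 0 ∩ BC · EF = 121/2]
   → B = (-11/12, -37/4)
3. G_x = -299/36  [G divides EB with EG:GB = 1/3:2/3]
4. G_y = 35/12  [G divides EB with EG:GB = 1/3:2/3]
   → G = (-299/36, 35/12)
5. D_x = -2/3  [2·signedArea(DEB) = 251/4 ∩ 2·signedArea(DCE) = 502/3]
6. D_y = -4  [2·signedArea(DEB) = 251/4 ∩ 2·signedArea(DCE) = 502/3]
   → D = (-2/3, -4)

B = (-11/12, -37/4)
D = (-2/3, -4)
G = (-299/36, 35/12)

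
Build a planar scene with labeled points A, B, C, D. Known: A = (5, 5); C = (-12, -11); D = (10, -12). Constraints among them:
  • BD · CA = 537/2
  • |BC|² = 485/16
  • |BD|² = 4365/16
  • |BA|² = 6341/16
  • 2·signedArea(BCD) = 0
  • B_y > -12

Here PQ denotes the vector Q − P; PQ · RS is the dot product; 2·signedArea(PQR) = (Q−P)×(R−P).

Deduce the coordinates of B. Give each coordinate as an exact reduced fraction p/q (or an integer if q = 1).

B = (-13/2, -45/4)

1. B_x = -13/2  [2·signedArea(BCD) = 0 ∩ BD · CA = 537/2]
2. B_y = -45/4  [2·signedArea(BCD) = 0 ∩ BD · CA = 537/2]
   → B = (-13/2, -45/4)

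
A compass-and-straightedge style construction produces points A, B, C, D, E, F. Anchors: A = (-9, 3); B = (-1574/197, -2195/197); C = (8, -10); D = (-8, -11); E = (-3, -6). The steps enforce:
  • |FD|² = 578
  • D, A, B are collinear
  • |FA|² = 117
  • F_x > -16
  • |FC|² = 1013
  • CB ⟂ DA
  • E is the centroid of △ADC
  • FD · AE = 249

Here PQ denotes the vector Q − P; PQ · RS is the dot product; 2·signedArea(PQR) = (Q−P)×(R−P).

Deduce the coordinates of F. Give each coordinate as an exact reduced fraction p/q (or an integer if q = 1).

1. F_x = -15  [line -6·x + 9·y + -198 = 0 ∩ |FA|² = 117]
2. F_y = 12  [line -6·x + 9·y + -198 = 0 ∩ |FA|² = 117]
   → F = (-15, 12)

F = (-15, 12)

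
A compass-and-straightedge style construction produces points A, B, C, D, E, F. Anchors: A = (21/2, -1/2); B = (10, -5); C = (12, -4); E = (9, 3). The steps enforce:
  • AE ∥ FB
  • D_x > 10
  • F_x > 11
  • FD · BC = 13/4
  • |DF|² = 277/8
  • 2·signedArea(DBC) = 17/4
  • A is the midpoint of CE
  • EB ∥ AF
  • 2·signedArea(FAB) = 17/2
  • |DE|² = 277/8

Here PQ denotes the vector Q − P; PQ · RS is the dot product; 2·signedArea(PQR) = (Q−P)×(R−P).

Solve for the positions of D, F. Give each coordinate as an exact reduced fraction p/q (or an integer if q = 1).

D = (41/4, -11/4)
F = (23/2, -17/2)

1. F_x = 23/2  [AE ∥ FB ∩ EB ∥ AF]
2. F_y = -17/2  [AE ∥ FB ∩ EB ∥ AF]
   → F = (23/2, -17/2)
3. D_x = 41/4  [2·signedArea(DBC) = 17/4 ∩ FD · BC = 13/4]
4. D_y = -11/4  [2·signedArea(DBC) = 17/4 ∩ FD · BC = 13/4]
   → D = (41/4, -11/4)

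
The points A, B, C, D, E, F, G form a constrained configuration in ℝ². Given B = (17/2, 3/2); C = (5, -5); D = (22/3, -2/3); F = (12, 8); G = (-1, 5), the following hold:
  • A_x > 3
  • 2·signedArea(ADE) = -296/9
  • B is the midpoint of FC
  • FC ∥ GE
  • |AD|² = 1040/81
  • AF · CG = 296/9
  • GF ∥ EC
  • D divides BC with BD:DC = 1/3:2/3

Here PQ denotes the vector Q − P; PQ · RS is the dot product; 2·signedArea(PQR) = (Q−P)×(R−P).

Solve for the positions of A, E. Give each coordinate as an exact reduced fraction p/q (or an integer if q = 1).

1. E_x = -8  [GF ∥ EC ∩ FC ∥ GE]
2. E_y = -8  [GF ∥ EC ∩ FC ∥ GE]
   → E = (-8, -8)
3. A_x = 34/9  [2·signedArea(ADE) = -296/9 ∩ AF · CG = 296/9]
4. A_y = -2/9  [2·signedArea(ADE) = -296/9 ∩ AF · CG = 296/9]
   → A = (34/9, -2/9)

A = (34/9, -2/9)
E = (-8, -8)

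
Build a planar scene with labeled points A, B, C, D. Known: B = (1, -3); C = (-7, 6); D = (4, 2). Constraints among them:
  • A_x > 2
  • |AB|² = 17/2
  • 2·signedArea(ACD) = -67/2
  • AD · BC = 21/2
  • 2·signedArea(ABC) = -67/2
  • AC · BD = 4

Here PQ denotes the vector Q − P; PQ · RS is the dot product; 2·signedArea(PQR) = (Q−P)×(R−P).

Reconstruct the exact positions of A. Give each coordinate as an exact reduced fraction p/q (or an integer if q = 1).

1. A_x = 5/2  [2·signedArea(ACD) = -67/2 ∩ 2·signedArea(ABC) = -67/2]
2. A_y = -1/2  [2·signedArea(ACD) = -67/2 ∩ 2·signedArea(ABC) = -67/2]
   → A = (5/2, -1/2)

A = (5/2, -1/2)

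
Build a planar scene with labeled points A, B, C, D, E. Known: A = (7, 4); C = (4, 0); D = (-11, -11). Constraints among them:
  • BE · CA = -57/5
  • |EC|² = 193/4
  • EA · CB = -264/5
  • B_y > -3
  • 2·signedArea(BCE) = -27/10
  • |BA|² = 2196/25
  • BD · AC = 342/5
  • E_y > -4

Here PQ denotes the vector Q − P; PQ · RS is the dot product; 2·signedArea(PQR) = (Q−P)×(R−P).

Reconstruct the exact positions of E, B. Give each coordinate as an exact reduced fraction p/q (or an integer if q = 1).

1. B_x = -1/5  [line 3·x + 4·y + 43/5 = 0 ∩ |BA|² = 2196/25]
2. B_y = -2  [line 3·x + 4·y + 43/5 = 0 ∩ |BA|² = 2196/25]
   → B = (-1/5, -2)
3. E_x = -2  [EA · CB = -264/5 ∩ BE · CA = -57/5]
4. E_y = -7/2  [EA · CB = -264/5 ∩ BE · CA = -57/5]
   → E = (-2, -7/2)

B = (-1/5, -2)
E = (-2, -7/2)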